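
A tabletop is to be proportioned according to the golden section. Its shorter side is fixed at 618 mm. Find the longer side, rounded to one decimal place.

golden ratio ≈ 1.61803.
Longer side = 618 × 1.61803 ≈ 999.943 → 999.9 mm.

999.9 mm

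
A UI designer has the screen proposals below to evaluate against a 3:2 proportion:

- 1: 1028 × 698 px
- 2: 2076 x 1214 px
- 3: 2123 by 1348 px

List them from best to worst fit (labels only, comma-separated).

1, 3, 2

1: 1028/698 ≈ 1.473 → |1.473 − 1.500| = 0.027
2: 2076/1214 ≈ 1.710 → |1.710 − 1.500| = 0.210
3: 2123/1348 ≈ 1.575 → |1.575 − 1.500| = 0.075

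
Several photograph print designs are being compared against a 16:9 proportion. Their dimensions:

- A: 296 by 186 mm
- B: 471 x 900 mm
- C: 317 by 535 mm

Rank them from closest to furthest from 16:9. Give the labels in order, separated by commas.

Ratios: A = 296 / 186 ≈ 1.591; B = 900 / 471 ≈ 1.911; C = 535 / 317 ≈ 1.688.
|Δ from 1.778|: A 0.187; B 0.133; C 0.090.

C, B, A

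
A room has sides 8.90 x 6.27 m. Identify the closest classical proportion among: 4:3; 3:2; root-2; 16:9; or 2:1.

root-2

Ratio = 8.90 / 6.27 ≈ 1.419.
Distances: 4:3 1.333 (Δ 0.086); 3:2 1.500 (Δ 0.081); root-2 1.414 (Δ 0.005); 16:9 1.778 (Δ 0.359); 2:1 2.000 (Δ 0.581).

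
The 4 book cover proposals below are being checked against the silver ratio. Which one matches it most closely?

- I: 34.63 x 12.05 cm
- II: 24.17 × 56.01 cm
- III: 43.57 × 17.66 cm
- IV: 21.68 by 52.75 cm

Ratios (long/short): I ≈ 2.874; II ≈ 2.317; III ≈ 2.467; IV ≈ 2.433.
silver ratio ≈ 2.414; option IV is nearest (Δ 0.019).

IV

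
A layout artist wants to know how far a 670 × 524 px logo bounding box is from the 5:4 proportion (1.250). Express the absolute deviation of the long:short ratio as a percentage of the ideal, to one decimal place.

2.3%

Ratio = 670 / 524 ≈ 1.2786.
Ideal 5:4 = 1.2500. |1.2786 − 1.2500| / 1.2500 ≈ 2.29% → 2.3%.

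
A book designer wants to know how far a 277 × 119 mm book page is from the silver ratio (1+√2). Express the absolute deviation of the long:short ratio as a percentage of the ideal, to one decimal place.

Ratio = 277 / 119 ≈ 2.3277.
Ideal silver ratio ≈ 2.4142. |2.3277 − 2.4142| / 2.4142 ≈ 3.58% → 3.6%.

3.6%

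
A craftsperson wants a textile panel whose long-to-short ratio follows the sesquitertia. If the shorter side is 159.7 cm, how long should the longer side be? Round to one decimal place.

4:3 ≈ 1.33333.
Longer side = 159.7 × 1.33333 ≈ 212.933 → 212.9 cm.

212.9 cm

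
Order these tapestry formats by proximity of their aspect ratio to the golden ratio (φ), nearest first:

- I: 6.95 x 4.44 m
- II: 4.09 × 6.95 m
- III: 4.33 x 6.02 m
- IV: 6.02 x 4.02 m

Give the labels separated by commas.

I, II, IV, III

Ratios: I = 6.95 / 4.44 ≈ 1.565; II = 6.95 / 4.09 ≈ 1.699; III = 6.02 / 4.33 ≈ 1.390; IV = 6.02 / 4.02 ≈ 1.498.
|Δ from 1.618|: I 0.053; II 0.081; III 0.228; IV 0.120.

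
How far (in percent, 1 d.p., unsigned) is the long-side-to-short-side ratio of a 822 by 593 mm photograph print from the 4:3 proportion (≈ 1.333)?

4.0%

Ratio = 822 / 593 ≈ 1.3862.
Ideal 4:3 ≈ 1.3333. |1.3862 − 1.3333| / 1.3333 ≈ 3.97% → 4.0%.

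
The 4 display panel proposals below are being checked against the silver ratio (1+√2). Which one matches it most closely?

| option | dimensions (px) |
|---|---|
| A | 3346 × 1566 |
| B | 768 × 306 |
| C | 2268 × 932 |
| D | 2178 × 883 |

C

Ratios (long/short): A ≈ 2.137; B ≈ 2.510; C ≈ 2.433; D ≈ 2.467.
silver ratio ≈ 2.414; option C is nearest (Δ 0.019).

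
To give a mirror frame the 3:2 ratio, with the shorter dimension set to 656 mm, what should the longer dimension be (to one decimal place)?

984.0 mm

3:2 = 1.50000.
Longer side = 656 × 1.50000 ≈ 984.000 → 984.0 mm.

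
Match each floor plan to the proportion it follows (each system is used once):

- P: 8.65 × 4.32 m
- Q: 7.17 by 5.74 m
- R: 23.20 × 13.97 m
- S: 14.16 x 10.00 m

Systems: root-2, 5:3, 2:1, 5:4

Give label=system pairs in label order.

P=2:1, Q=5:4, R=5:3, S=root-2

P = 8.65/4.32 ≈ 2.002 → 2:1 (2.000)
Q = 7.17/5.74 ≈ 1.249 → 5:4 (1.250)
R = 23.20/13.97 ≈ 1.661 → 5:3 (1.667)
S = 14.16/10.00 ≈ 1.416 → root-2 (1.414)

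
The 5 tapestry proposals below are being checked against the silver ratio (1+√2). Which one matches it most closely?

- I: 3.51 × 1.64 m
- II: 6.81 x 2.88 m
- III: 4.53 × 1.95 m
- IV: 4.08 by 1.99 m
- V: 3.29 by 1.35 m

V

Target silver ratio ≈ 2.414.
I: 2.140 (Δ0.274)  II: 2.365 (Δ0.049)  III: 2.323 (Δ0.091)  IV: 2.050 (Δ0.364)  V: 2.437 (Δ0.023)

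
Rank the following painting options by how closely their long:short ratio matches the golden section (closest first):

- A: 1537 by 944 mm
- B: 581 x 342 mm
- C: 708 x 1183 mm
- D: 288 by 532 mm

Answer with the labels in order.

Ratios: A = 1537 / 944 ≈ 1.628; B = 581 / 342 ≈ 1.699; C = 1183 / 708 ≈ 1.671; D = 532 / 288 ≈ 1.847.
|Δ from 1.618|: A 0.010; B 0.081; C 0.053; D 0.229.

A, C, B, D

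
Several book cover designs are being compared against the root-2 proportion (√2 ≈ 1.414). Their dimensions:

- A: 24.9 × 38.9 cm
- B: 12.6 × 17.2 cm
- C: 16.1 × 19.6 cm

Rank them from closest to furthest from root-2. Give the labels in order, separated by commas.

A: 38.9/24.9 ≈ 1.562 → |1.562 − 1.414| = 0.148
B: 17.2/12.6 ≈ 1.365 → |1.365 − 1.414| = 0.049
C: 19.6/16.1 ≈ 1.217 → |1.217 − 1.414| = 0.197

B, A, C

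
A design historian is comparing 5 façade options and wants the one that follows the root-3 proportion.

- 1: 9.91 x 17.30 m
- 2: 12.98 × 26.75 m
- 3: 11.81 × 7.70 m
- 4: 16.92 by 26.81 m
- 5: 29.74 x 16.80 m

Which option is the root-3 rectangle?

1

Ratios (long/short): 1 ≈ 1.746; 2 ≈ 2.061; 3 ≈ 1.534; 4 ≈ 1.585; 5 ≈ 1.770.
root-3 ≈ 1.732; option 1 is nearest (Δ 0.014).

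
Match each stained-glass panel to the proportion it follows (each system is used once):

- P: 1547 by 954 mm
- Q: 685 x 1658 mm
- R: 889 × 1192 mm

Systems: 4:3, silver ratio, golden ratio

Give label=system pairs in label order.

Ratios: P ≈ 1.622; Q ≈ 2.420; R ≈ 1.341.
Targets: 4:3 ≈ 1.333; silver ratio ≈ 2.414; golden ratio ≈ 1.618.

P=golden ratio, Q=silver ratio, R=4:3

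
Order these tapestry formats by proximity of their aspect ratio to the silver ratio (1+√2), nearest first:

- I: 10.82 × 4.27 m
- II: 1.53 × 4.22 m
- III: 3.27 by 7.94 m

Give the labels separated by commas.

III, I, II

I: 10.82/4.27 ≈ 2.534 → |2.534 − 2.414| = 0.120
II: 4.22/1.53 ≈ 2.758 → |2.758 − 2.414| = 0.344
III: 7.94/3.27 ≈ 2.428 → |2.428 − 2.414| = 0.014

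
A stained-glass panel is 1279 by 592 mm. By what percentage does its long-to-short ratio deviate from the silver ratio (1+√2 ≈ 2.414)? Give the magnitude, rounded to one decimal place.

Ratio = 1279 / 592 ≈ 2.1605.
Ideal silver ratio ≈ 2.4142. |2.1605 − 2.4142| / 2.4142 ≈ 10.51% → 10.5%.

10.5%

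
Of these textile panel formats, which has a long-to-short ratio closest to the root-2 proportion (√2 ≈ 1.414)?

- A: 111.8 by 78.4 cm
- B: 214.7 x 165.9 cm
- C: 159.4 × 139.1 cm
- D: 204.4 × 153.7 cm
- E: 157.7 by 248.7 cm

A

Ratios (long/short): A ≈ 1.426; B ≈ 1.294; C ≈ 1.146; D ≈ 1.330; E ≈ 1.577.
root-2 ≈ 1.414; option A is nearest (Δ 0.012).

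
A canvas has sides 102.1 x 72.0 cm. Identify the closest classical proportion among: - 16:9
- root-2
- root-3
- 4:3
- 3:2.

102.1/72.0 ≈ 1.418. Nearest candidates are root-2 (1.414, off by 0.004) and 3:2 (1.500, off by 0.082).

root-2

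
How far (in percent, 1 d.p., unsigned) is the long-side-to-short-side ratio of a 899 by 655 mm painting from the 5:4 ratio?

9.8%

Ratio = 899 / 655 ≈ 1.3725.
Ideal 5:4 = 1.2500. |1.3725 − 1.2500| / 1.2500 ≈ 9.80% → 9.8%.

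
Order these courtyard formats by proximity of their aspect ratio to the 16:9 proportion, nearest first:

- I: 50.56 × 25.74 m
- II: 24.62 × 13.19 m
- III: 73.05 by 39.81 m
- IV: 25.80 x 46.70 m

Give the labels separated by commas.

IV, III, II, I

I: 50.56/25.74 ≈ 1.964 → |1.964 − 1.778| = 0.186
II: 24.62/13.19 ≈ 1.867 → |1.867 − 1.778| = 0.089
III: 73.05/39.81 ≈ 1.835 → |1.835 − 1.778| = 0.057
IV: 46.70/25.80 ≈ 1.810 → |1.810 − 1.778| = 0.032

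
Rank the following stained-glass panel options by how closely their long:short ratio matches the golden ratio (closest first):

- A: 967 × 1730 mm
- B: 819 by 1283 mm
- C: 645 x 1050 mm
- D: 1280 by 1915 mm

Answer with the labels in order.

Ratios: A = 1730 / 967 ≈ 1.789; B = 1283 / 819 ≈ 1.567; C = 1050 / 645 ≈ 1.628; D = 1915 / 1280 ≈ 1.496.
|Δ from 1.618|: A 0.171; B 0.051; C 0.010; D 0.122.

C, B, D, A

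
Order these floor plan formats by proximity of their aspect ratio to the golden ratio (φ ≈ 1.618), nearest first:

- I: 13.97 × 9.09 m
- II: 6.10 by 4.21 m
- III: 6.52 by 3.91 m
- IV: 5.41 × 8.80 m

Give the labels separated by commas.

IV, III, I, II

Ratios: I = 13.97 / 9.09 ≈ 1.537; II = 6.10 / 4.21 ≈ 1.449; III = 6.52 / 3.91 ≈ 1.668; IV = 8.80 / 5.41 ≈ 1.627.
|Δ from 1.618|: I 0.081; II 0.169; III 0.050; IV 0.009.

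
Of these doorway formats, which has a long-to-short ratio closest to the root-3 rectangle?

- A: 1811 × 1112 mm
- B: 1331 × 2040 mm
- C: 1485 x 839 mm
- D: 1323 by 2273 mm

D

Target root-3 ≈ 1.732.
A: 1.629 (Δ0.103)  B: 1.533 (Δ0.199)  C: 1.770 (Δ0.038)  D: 1.718 (Δ0.014)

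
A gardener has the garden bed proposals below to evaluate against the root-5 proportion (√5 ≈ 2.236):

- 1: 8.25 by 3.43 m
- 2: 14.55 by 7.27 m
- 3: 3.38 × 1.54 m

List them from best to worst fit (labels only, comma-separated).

1: 8.25/3.43 ≈ 2.405 → |2.405 − 2.236| = 0.169
2: 14.55/7.27 ≈ 2.001 → |2.001 − 2.236| = 0.235
3: 3.38/1.54 ≈ 2.195 → |2.195 − 2.236| = 0.041

3, 1, 2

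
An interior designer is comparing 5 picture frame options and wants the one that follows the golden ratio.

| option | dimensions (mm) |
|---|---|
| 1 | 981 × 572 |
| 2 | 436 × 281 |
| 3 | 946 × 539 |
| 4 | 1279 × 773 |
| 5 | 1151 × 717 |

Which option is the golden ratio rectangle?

5

Ratios (long/short): 1 ≈ 1.715; 2 ≈ 1.552; 3 ≈ 1.755; 4 ≈ 1.655; 5 ≈ 1.605.
golden ratio ≈ 1.618; option 5 is nearest (Δ 0.013).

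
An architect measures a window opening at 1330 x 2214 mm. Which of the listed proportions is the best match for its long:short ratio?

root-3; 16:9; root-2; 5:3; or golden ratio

5:3

Ratio = 2214 / 1330 ≈ 1.665.
Distances: root-3 1.732 (Δ 0.067); 16:9 1.778 (Δ 0.113); root-2 1.414 (Δ 0.251); 5:3 1.667 (Δ 0.002); golden ratio 1.618 (Δ 0.047).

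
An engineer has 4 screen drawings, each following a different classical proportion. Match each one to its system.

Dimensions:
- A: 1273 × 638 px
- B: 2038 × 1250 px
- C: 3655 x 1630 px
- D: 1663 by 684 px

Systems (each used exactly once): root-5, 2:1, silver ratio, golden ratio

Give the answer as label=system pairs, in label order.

A=2:1, B=golden ratio, C=root-5, D=silver ratio

A = 1273/638 ≈ 1.995 → 2:1 (2.000)
B = 2038/1250 ≈ 1.630 → golden ratio (1.618)
C = 3655/1630 ≈ 2.242 → root-5 (2.236)
D = 1663/684 ≈ 2.431 → silver ratio (2.414)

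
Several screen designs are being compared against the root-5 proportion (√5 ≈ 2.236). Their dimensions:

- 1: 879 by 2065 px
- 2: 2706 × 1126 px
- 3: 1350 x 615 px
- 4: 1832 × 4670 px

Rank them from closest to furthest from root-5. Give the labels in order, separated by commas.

3, 1, 2, 4

Ratios: 1 = 2065 / 879 ≈ 2.349; 2 = 2706 / 1126 ≈ 2.403; 3 = 1350 / 615 ≈ 2.195; 4 = 4670 / 1832 ≈ 2.549.
|Δ from 2.236|: 1 0.113; 2 0.167; 3 0.041; 4 0.313.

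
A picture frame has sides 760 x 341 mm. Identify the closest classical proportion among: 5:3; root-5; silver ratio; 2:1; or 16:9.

760/341 ≈ 2.229. Nearest candidates are root-5 (2.236, off by 0.007) and silver ratio (2.414, off by 0.185).

root-5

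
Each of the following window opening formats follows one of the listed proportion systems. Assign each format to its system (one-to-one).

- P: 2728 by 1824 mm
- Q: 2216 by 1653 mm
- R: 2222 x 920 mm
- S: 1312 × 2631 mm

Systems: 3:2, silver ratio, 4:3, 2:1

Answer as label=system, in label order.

P=3:2, Q=4:3, R=silver ratio, S=2:1

Ratios: P ≈ 1.496; Q ≈ 1.341; R ≈ 2.415; S ≈ 2.005.
Targets: 3:2 ≈ 1.500; silver ratio ≈ 2.414; 4:3 ≈ 1.333; 2:1 ≈ 2.000.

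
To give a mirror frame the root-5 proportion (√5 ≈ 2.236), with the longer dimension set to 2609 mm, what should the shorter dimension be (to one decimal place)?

1166.8 mm

root-5 ≈ 2.23607.
Shorter side = 2609 ÷ 2.23607 ≈ 1166.779 → 1166.8 mm.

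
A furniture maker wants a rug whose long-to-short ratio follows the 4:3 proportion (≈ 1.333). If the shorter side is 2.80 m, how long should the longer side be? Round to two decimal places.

3.73 m

4:3 ≈ 1.33333.
Longer side = 2.80 × 1.33333 ≈ 3.7333 → 3.73 m.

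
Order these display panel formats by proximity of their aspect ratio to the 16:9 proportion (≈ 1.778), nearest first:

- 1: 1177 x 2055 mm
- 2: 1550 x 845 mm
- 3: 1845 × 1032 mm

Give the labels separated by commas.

3, 1, 2

1: 2055/1177 ≈ 1.746 → |1.746 − 1.778| = 0.032
2: 1550/845 ≈ 1.834 → |1.834 − 1.778| = 0.056
3: 1845/1032 ≈ 1.788 → |1.788 − 1.778| = 0.010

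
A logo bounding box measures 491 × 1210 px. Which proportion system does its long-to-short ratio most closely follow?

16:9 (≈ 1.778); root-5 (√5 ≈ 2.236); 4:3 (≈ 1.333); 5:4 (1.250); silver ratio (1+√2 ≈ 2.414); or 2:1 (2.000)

1210/491 ≈ 2.464. Nearest candidates are silver ratio (2.414, off by 0.050) and root-5 (2.236, off by 0.228).

silver ratio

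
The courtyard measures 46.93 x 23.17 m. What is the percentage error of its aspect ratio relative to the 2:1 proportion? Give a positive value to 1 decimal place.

1.3%

Ratio = 46.93 / 23.17 ≈ 2.0255.
Ideal 2:1 = 2.0000. |2.0255 − 2.0000| / 2.0000 ≈ 1.28% → 1.3%.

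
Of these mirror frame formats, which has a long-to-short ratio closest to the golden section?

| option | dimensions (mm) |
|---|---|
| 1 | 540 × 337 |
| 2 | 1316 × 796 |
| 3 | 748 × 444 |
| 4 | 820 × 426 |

Target golden ratio ≈ 1.618.
1: 1.602 (Δ0.016)  2: 1.653 (Δ0.035)  3: 1.685 (Δ0.067)  4: 1.925 (Δ0.307)

1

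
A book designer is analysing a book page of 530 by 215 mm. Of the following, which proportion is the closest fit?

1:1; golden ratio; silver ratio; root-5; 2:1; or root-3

Ratio = 530 / 215 ≈ 2.465.
Distances: 1:1 1.000 (Δ 1.465); golden ratio 1.618 (Δ 0.847); silver ratio 2.414 (Δ 0.051); root-5 2.236 (Δ 0.229); 2:1 2.000 (Δ 0.465); root-3 1.732 (Δ 0.733).

silver ratio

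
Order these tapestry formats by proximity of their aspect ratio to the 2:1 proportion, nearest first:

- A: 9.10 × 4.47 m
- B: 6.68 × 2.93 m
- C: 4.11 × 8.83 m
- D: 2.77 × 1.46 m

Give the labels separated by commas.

Ratios: A = 9.10 / 4.47 ≈ 2.036; B = 6.68 / 2.93 ≈ 2.280; C = 8.83 / 4.11 ≈ 2.148; D = 2.77 / 1.46 ≈ 1.897.
|Δ from 2.000|: A 0.036; B 0.280; C 0.148; D 0.103.

A, D, C, B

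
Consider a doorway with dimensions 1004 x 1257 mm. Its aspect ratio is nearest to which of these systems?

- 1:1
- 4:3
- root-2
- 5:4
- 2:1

5:4

Ratio = 1257 / 1004 ≈ 1.252.
Distances: 1:1 1.000 (Δ 0.252); 4:3 1.333 (Δ 0.081); root-2 1.414 (Δ 0.162); 5:4 1.250 (Δ 0.002); 2:1 2.000 (Δ 0.748).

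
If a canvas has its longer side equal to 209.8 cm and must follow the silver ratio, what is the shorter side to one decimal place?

86.9 cm

silver ratio ≈ 2.41421.
Shorter side = 209.8 ÷ 2.41421 ≈ 86.902 → 86.9 cm.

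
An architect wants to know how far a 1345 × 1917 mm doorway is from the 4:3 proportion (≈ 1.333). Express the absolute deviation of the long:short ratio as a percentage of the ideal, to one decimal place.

Ratio = 1917 / 1345 ≈ 1.4253.
Ideal 4:3 ≈ 1.3333. |1.4253 − 1.3333| / 1.3333 ≈ 6.90% → 6.9%.

6.9%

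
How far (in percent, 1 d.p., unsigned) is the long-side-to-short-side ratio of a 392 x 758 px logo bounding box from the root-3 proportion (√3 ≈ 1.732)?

Ratio = 758 / 392 ≈ 1.9337.
Ideal root-3 ≈ 1.7321. |1.9337 − 1.7321| / 1.7321 ≈ 11.64% → 11.6%.

11.6%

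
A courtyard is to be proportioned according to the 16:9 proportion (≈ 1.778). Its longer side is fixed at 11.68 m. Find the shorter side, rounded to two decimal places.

16:9 ≈ 1.77778.
Shorter side = 11.68 ÷ 1.77778 ≈ 6.5700 → 6.57 m.

6.57 m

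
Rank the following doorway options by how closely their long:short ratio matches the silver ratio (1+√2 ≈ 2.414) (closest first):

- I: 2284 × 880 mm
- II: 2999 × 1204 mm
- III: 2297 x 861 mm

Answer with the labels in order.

II, I, III

I: 2284/880 ≈ 2.595 → |2.595 − 2.414| = 0.181
II: 2999/1204 ≈ 2.491 → |2.491 − 2.414| = 0.077
III: 2297/861 ≈ 2.668 → |2.668 − 2.414| = 0.254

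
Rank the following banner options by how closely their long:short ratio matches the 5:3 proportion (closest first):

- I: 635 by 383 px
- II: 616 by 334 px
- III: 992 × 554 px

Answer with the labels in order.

Ratios: I = 635 / 383 ≈ 1.658; II = 616 / 334 ≈ 1.844; III = 992 / 554 ≈ 1.791.
|Δ from 1.667|: I 0.009; II 0.177; III 0.124.

I, III, II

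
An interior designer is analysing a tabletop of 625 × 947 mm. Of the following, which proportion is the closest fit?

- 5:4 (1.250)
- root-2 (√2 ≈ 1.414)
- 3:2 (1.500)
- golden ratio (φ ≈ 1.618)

947/625 ≈ 1.515. Nearest candidates are 3:2 (1.500, off by 0.015) and root-2 (1.414, off by 0.101).

3:2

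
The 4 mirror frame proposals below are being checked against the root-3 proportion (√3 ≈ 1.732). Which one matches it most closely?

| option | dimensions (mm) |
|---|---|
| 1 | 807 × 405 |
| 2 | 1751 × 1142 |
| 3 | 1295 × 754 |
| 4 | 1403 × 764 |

3

Target root-3 ≈ 1.732.
1: 1.993 (Δ0.261)  2: 1.533 (Δ0.199)  3: 1.718 (Δ0.014)  4: 1.836 (Δ0.104)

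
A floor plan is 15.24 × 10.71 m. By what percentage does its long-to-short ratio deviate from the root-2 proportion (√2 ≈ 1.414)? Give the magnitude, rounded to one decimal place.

Ratio = 15.24 / 10.71 ≈ 1.4230.
Ideal root-2 ≈ 1.4142. |1.4230 − 1.4142| / 1.4142 ≈ 0.62% → 0.6%.

0.6%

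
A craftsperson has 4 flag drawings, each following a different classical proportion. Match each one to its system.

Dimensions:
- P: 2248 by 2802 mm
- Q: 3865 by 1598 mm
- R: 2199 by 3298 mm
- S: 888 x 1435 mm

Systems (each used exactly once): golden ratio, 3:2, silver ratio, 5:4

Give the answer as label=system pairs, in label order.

Ratios: P ≈ 1.246; Q ≈ 2.419; R ≈ 1.500; S ≈ 1.616.
Targets: golden ratio ≈ 1.618; 3:2 ≈ 1.500; silver ratio ≈ 2.414; 5:4 ≈ 1.250.

P=5:4, Q=silver ratio, R=3:2, S=golden ratio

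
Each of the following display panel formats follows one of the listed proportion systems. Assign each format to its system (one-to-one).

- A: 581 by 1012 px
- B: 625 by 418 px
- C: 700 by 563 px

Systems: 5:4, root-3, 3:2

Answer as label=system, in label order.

A=root-3, B=3:2, C=5:4

A = 1012/581 ≈ 1.742 → root-3 (1.732)
B = 625/418 ≈ 1.495 → 3:2 (1.500)
C = 700/563 ≈ 1.243 → 5:4 (1.250)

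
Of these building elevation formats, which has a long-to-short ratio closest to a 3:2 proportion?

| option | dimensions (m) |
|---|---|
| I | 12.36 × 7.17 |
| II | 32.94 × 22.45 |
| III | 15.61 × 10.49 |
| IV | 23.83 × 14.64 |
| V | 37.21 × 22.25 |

Ratios (long/short): I ≈ 1.724; II ≈ 1.467; III ≈ 1.488; IV ≈ 1.628; V ≈ 1.672.
3:2 ≈ 1.500; option III is nearest (Δ 0.012).

III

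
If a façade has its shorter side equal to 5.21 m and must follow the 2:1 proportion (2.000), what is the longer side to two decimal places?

10.42 m

2:1 = 2.00000.
Longer side = 5.21 × 2.00000 ≈ 10.4200 → 10.42 m.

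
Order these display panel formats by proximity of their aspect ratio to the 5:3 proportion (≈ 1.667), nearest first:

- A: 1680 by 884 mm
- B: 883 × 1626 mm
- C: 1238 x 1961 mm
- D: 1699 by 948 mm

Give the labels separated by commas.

C, D, B, A

A: 1680/884 ≈ 1.900 → |1.900 − 1.667| = 0.233
B: 1626/883 ≈ 1.841 → |1.841 − 1.667| = 0.174
C: 1961/1238 ≈ 1.584 → |1.584 − 1.667| = 0.083
D: 1699/948 ≈ 1.792 → |1.792 − 1.667| = 0.125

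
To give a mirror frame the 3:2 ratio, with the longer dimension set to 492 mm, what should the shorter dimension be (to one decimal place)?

3:2 = 1.50000.
Shorter side = 492 ÷ 1.50000 ≈ 328.000 → 328.0 mm.

328.0 mm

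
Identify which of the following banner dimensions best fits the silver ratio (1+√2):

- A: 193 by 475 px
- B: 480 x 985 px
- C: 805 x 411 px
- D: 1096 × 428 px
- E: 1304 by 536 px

Target silver ratio ≈ 2.414.
A: 2.461 (Δ0.047)  B: 2.052 (Δ0.362)  C: 1.959 (Δ0.455)  D: 2.561 (Δ0.147)  E: 2.433 (Δ0.019)

E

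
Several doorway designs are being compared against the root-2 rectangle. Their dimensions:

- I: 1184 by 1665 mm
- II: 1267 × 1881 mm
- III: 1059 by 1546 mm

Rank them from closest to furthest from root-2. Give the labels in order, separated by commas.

I, III, II

I: 1665/1184 ≈ 1.406 → |1.406 − 1.414| = 0.008
II: 1881/1267 ≈ 1.485 → |1.485 − 1.414| = 0.071
III: 1546/1059 ≈ 1.460 → |1.460 − 1.414| = 0.046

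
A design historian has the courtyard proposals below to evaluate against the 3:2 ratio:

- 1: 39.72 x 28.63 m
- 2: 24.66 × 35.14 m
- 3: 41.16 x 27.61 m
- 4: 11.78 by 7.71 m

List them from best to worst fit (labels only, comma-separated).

3, 4, 2, 1

1: 39.72/28.63 ≈ 1.387 → |1.387 − 1.500| = 0.113
2: 35.14/24.66 ≈ 1.425 → |1.425 − 1.500| = 0.075
3: 41.16/27.61 ≈ 1.491 → |1.491 − 1.500| = 0.009
4: 11.78/7.71 ≈ 1.528 → |1.528 − 1.500| = 0.028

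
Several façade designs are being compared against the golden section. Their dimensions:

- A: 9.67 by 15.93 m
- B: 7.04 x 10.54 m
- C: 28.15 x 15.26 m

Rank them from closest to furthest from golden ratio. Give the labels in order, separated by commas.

A, B, C

A: 15.93/9.67 ≈ 1.647 → |1.647 − 1.618| = 0.029
B: 10.54/7.04 ≈ 1.497 → |1.497 − 1.618| = 0.121
C: 28.15/15.26 ≈ 1.845 → |1.845 − 1.618| = 0.227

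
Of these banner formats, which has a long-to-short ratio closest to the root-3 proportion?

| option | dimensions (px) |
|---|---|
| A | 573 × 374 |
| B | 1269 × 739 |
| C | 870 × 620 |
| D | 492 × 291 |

B

Target root-3 ≈ 1.732.
A: 1.532 (Δ0.200)  B: 1.717 (Δ0.015)  C: 1.403 (Δ0.329)  D: 1.691 (Δ0.041)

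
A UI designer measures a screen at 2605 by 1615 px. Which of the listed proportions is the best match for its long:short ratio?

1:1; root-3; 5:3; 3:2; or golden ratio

golden ratio

2605/1615 ≈ 1.613. Nearest candidates are golden ratio (1.618, off by 0.005) and 5:3 (1.667, off by 0.054).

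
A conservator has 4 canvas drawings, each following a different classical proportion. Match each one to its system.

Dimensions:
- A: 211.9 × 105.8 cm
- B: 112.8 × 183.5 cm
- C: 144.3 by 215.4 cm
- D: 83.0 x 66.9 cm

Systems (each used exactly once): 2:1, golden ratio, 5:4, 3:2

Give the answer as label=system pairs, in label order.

A = 211.9/105.8 ≈ 2.003 → 2:1 (2.000)
B = 183.5/112.8 ≈ 1.627 → golden ratio (1.618)
C = 215.4/144.3 ≈ 1.493 → 3:2 (1.500)
D = 83.0/66.9 ≈ 1.241 → 5:4 (1.250)

A=2:1, B=golden ratio, C=3:2, D=5:4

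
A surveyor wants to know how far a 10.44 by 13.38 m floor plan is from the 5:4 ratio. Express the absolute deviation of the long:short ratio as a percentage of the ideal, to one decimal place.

2.5%

Ratio = 13.38 / 10.44 ≈ 1.2816.
Ideal 5:4 = 1.2500. |1.2816 − 1.2500| / 1.2500 ≈ 2.53% → 2.5%.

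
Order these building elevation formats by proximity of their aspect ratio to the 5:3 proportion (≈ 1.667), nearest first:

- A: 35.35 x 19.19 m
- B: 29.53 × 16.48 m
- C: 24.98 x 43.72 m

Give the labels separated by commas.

A: 35.35/19.19 ≈ 1.842 → |1.842 − 1.667| = 0.175
B: 29.53/16.48 ≈ 1.792 → |1.792 − 1.667| = 0.125
C: 43.72/24.98 ≈ 1.750 → |1.750 − 1.667| = 0.083

C, B, A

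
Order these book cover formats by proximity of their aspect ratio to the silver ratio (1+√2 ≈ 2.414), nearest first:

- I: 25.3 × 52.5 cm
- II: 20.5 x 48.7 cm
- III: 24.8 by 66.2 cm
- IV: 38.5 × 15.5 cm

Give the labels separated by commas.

Ratios: I = 52.5 / 25.3 ≈ 2.075; II = 48.7 / 20.5 ≈ 2.376; III = 66.2 / 24.8 ≈ 2.669; IV = 38.5 / 15.5 ≈ 2.484.
|Δ from 2.414|: I 0.339; II 0.038; III 0.255; IV 0.070.

II, IV, III, I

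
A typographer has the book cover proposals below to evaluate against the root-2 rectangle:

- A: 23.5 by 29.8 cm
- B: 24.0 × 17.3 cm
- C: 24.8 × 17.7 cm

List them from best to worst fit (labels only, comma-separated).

A: 29.8/23.5 ≈ 1.268 → |1.268 − 1.414| = 0.146
B: 24.0/17.3 ≈ 1.387 → |1.387 − 1.414| = 0.027
C: 24.8/17.7 ≈ 1.401 → |1.401 − 1.414| = 0.013

C, B, A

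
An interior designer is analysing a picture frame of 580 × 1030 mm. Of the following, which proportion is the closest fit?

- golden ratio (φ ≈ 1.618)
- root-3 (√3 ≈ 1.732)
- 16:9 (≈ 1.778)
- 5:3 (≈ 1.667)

16:9

Ratio = 1030 / 580 ≈ 1.776.
Distances: golden ratio 1.618 (Δ 0.158); root-3 1.732 (Δ 0.044); 16:9 1.778 (Δ 0.002); 5:3 1.667 (Δ 0.109).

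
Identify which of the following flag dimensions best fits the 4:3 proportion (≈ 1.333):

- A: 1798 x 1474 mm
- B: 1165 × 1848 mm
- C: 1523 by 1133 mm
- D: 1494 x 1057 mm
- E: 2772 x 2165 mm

C

Target 4:3 ≈ 1.333.
A: 1.220 (Δ0.113)  B: 1.586 (Δ0.253)  C: 1.344 (Δ0.011)  D: 1.413 (Δ0.080)  E: 1.280 (Δ0.053)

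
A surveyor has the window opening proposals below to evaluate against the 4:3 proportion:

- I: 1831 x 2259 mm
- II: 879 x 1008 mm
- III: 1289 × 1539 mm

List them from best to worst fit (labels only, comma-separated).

Ratios: I = 2259 / 1831 ≈ 1.234; II = 1008 / 879 ≈ 1.147; III = 1539 / 1289 ≈ 1.194.
|Δ from 1.333|: I 0.099; II 0.186; III 0.139.

I, III, II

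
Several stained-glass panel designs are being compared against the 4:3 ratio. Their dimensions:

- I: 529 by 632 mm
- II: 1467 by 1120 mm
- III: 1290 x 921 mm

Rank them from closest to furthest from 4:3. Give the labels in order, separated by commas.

I: 632/529 ≈ 1.195 → |1.195 − 1.333| = 0.138
II: 1467/1120 ≈ 1.310 → |1.310 − 1.333| = 0.023
III: 1290/921 ≈ 1.401 → |1.401 − 1.333| = 0.068

II, III, I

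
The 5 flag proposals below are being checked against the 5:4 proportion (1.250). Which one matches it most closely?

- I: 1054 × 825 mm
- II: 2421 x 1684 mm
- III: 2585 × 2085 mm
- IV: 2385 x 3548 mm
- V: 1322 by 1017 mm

III

Ratios (long/short): I ≈ 1.278; II ≈ 1.438; III ≈ 1.240; IV ≈ 1.488; V ≈ 1.300.
5:4 ≈ 1.250; option III is nearest (Δ 0.010).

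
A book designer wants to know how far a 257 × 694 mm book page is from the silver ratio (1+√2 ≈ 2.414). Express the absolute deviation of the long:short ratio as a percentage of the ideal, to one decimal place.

11.9%

Ratio = 694 / 257 ≈ 2.7004.
Ideal silver ratio ≈ 2.4142. |2.7004 − 2.4142| / 2.4142 ≈ 11.85% → 11.9%.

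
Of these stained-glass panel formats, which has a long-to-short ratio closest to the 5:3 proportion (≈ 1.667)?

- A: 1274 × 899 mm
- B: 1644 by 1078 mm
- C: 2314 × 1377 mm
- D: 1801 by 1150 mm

Target 5:3 ≈ 1.667.
A: 1.417 (Δ0.250)  B: 1.525 (Δ0.142)  C: 1.680 (Δ0.013)  D: 1.566 (Δ0.101)

C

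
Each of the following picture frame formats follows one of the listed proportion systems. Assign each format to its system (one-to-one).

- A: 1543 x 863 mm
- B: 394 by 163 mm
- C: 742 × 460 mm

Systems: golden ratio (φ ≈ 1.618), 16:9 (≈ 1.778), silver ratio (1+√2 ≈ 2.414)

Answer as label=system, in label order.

Ratios: A ≈ 1.788; B ≈ 2.417; C ≈ 1.613.
Targets: golden ratio ≈ 1.618; 16:9 ≈ 1.778; silver ratio ≈ 2.414.

A=16:9, B=silver ratio, C=golden ratio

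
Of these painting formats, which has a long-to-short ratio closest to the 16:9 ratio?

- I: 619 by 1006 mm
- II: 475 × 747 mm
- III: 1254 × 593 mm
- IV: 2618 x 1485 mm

IV

Target 16:9 ≈ 1.778.
I: 1.625 (Δ0.153)  II: 1.573 (Δ0.205)  III: 2.115 (Δ0.337)  IV: 1.763 (Δ0.015)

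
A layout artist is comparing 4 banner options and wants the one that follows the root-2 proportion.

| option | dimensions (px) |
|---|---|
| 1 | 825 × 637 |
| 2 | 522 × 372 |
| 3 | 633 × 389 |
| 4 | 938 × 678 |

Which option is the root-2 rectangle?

Target root-2 ≈ 1.414.
1: 1.295 (Δ0.119)  2: 1.403 (Δ0.011)  3: 1.627 (Δ0.213)  4: 1.383 (Δ0.031)

2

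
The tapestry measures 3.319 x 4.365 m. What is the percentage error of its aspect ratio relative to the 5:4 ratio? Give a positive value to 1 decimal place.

Ratio = 4.365 / 3.319 ≈ 1.3152.
Ideal 5:4 = 1.2500. |1.3152 − 1.2500| / 1.2500 ≈ 5.22% → 5.2%.

5.2%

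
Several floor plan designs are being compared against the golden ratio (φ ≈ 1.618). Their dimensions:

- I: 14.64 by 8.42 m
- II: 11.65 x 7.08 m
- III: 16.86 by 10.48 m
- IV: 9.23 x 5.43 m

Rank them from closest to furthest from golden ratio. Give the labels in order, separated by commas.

Ratios: I = 14.64 / 8.42 ≈ 1.739; II = 11.65 / 7.08 ≈ 1.645; III = 16.86 / 10.48 ≈ 1.609; IV = 9.23 / 5.43 ≈ 1.700.
|Δ from 1.618|: I 0.121; II 0.027; III 0.009; IV 0.082.

III, II, IV, I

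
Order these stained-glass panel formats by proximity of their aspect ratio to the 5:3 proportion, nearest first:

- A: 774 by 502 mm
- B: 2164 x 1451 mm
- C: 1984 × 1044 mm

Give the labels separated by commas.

A: 774/502 ≈ 1.542 → |1.542 − 1.667| = 0.125
B: 2164/1451 ≈ 1.491 → |1.491 − 1.667| = 0.176
C: 1984/1044 ≈ 1.900 → |1.900 − 1.667| = 0.233

A, B, C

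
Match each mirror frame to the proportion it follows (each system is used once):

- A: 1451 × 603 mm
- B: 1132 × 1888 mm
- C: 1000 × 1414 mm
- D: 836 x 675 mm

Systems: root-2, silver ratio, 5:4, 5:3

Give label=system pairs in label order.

Ratios: A ≈ 2.406; B ≈ 1.668; C ≈ 1.414; D ≈ 1.239.
Targets: root-2 ≈ 1.414; silver ratio ≈ 2.414; 5:4 ≈ 1.250; 5:3 ≈ 1.667.

A=silver ratio, B=5:3, C=root-2, D=5:4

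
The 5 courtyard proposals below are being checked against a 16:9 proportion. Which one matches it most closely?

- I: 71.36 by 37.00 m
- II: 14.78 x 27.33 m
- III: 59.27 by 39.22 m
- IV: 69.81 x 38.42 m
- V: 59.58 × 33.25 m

Ratios (long/short): I ≈ 1.929; II ≈ 1.849; III ≈ 1.511; IV ≈ 1.817; V ≈ 1.792.
16:9 ≈ 1.778; option V is nearest (Δ 0.014).

V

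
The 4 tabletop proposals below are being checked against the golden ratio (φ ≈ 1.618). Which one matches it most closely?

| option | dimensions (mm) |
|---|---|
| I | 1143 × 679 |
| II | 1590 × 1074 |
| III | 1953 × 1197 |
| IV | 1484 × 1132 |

Target golden ratio ≈ 1.618.
I: 1.683 (Δ0.065)  II: 1.480 (Δ0.138)  III: 1.632 (Δ0.014)  IV: 1.311 (Δ0.307)

III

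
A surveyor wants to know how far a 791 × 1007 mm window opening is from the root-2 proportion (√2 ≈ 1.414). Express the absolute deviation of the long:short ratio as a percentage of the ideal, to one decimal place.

Ratio = 1007 / 791 ≈ 1.2731.
Ideal root-2 ≈ 1.4142. |1.2731 − 1.4142| / 1.4142 ≈ 9.98% → 10.0%.

10.0%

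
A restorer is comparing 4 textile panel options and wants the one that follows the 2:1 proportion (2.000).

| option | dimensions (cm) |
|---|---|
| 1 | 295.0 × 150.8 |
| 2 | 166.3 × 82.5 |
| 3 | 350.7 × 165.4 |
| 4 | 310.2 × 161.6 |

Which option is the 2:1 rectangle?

Ratios (long/short): 1 ≈ 1.956; 2 ≈ 2.016; 3 ≈ 2.120; 4 ≈ 1.920.
2:1 ≈ 2.000; option 2 is nearest (Δ 0.016).

2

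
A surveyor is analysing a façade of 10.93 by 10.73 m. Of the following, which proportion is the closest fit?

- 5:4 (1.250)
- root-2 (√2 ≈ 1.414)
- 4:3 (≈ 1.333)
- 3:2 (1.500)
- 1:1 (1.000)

1:1

10.93/10.73 ≈ 1.019. Nearest candidates are 1:1 (1.000, off by 0.019) and 5:4 (1.250, off by 0.231).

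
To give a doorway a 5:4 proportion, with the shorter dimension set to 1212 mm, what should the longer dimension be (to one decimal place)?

1515.0 mm

5:4 = 1.25000.
Longer side = 1212 × 1.25000 ≈ 1515.000 → 1515.0 mm.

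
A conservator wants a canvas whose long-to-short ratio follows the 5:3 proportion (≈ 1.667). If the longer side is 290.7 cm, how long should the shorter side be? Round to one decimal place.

5:3 ≈ 1.66667.
Shorter side = 290.7 ÷ 1.66667 ≈ 174.420 → 174.4 cm.

174.4 cm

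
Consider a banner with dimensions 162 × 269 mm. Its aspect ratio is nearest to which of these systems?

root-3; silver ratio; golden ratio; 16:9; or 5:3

Ratio = 269 / 162 ≈ 1.660.
Distances: root-3 1.732 (Δ 0.072); silver ratio 2.414 (Δ 0.754); golden ratio 1.618 (Δ 0.042); 16:9 1.778 (Δ 0.118); 5:3 1.667 (Δ 0.007).

5:3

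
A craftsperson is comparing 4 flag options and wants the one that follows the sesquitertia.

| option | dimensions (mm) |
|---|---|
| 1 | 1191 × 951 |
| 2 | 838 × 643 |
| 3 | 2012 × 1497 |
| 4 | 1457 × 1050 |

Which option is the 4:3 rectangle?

3

Target 4:3 ≈ 1.333.
1: 1.252 (Δ0.081)  2: 1.303 (Δ0.030)  3: 1.344 (Δ0.011)  4: 1.388 (Δ0.055)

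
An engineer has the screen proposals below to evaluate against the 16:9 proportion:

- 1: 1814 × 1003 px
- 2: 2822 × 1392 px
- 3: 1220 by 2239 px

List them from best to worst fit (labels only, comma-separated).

1: 1814/1003 ≈ 1.809 → |1.809 − 1.778| = 0.031
2: 2822/1392 ≈ 2.027 → |2.027 − 1.778| = 0.249
3: 2239/1220 ≈ 1.835 → |1.835 − 1.778| = 0.057

1, 3, 2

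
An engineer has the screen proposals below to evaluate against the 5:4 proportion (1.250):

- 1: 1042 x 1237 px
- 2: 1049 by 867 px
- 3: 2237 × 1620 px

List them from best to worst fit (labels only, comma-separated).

2, 1, 3

1: 1237/1042 ≈ 1.187 → |1.187 − 1.250| = 0.063
2: 1049/867 ≈ 1.210 → |1.210 − 1.250| = 0.040
3: 2237/1620 ≈ 1.381 → |1.381 − 1.250| = 0.131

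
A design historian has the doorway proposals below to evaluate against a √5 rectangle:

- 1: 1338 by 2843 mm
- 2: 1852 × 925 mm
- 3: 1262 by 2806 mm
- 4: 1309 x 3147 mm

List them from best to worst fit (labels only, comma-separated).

1: 2843/1338 ≈ 2.125 → |2.125 − 2.236| = 0.111
2: 1852/925 ≈ 2.002 → |2.002 − 2.236| = 0.234
3: 2806/1262 ≈ 2.223 → |2.223 − 2.236| = 0.013
4: 3147/1309 ≈ 2.404 → |2.404 − 2.236| = 0.168

3, 1, 4, 2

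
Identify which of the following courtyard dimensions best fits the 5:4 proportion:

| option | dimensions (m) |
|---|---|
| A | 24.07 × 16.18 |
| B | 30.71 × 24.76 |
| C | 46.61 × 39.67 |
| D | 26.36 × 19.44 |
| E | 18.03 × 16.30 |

B

Target 5:4 ≈ 1.250.
A: 1.488 (Δ0.238)  B: 1.240 (Δ0.010)  C: 1.175 (Δ0.075)  D: 1.356 (Δ0.106)  E: 1.106 (Δ0.144)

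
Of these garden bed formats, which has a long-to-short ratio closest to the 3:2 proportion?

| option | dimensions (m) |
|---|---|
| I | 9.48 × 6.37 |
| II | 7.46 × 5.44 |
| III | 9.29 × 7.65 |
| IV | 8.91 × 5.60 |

Ratios (long/short): I ≈ 1.488; II ≈ 1.371; III ≈ 1.214; IV ≈ 1.591.
3:2 ≈ 1.500; option I is nearest (Δ 0.012).

I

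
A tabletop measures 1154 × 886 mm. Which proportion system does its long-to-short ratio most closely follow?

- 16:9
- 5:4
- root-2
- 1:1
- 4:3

4:3

Ratio = 1154 / 886 ≈ 1.302.
Distances: 16:9 1.778 (Δ 0.476); 5:4 1.250 (Δ 0.052); root-2 1.414 (Δ 0.112); 1:1 1.000 (Δ 0.302); 4:3 1.333 (Δ 0.031).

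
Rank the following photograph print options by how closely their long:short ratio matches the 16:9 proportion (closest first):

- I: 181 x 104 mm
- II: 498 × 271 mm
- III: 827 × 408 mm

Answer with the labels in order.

I, II, III

I: 181/104 ≈ 1.740 → |1.740 − 1.778| = 0.038
II: 498/271 ≈ 1.838 → |1.838 − 1.778| = 0.060
III: 827/408 ≈ 2.027 → |2.027 − 1.778| = 0.249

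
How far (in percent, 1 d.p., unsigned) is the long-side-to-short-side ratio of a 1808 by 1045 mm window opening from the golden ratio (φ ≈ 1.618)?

6.9%

Ratio = 1808 / 1045 ≈ 1.7301.
Ideal golden ratio ≈ 1.6180. |1.7301 − 1.6180| / 1.6180 ≈ 6.93% → 6.9%.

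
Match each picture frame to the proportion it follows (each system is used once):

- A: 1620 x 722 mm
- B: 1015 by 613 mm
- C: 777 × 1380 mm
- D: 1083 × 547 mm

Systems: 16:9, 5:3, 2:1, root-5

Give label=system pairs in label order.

Ratios: A ≈ 2.244; B ≈ 1.656; C ≈ 1.776; D ≈ 1.980.
Targets: 16:9 ≈ 1.778; 5:3 ≈ 1.667; 2:1 ≈ 2.000; root-5 ≈ 2.236.

A=root-5, B=5:3, C=16:9, D=2:1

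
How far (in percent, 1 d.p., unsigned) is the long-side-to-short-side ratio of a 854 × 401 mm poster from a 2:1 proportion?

6.5%

Ratio = 854 / 401 ≈ 2.1297.
Ideal 2:1 = 2.0000. |2.1297 − 2.0000| / 2.0000 ≈ 6.49% → 6.5%.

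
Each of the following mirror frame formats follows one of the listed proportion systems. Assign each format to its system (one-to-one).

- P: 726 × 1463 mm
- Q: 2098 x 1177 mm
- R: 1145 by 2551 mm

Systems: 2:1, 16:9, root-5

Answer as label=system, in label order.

Ratios: P ≈ 2.015; Q ≈ 1.782; R ≈ 2.228.
Targets: 2:1 ≈ 2.000; 16:9 ≈ 1.778; root-5 ≈ 2.236.

P=2:1, Q=16:9, R=root-5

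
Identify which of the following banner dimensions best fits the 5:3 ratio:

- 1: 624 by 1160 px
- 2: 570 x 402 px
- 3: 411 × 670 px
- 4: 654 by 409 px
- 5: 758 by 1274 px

5

Target 5:3 ≈ 1.667.
1: 1.859 (Δ0.192)  2: 1.418 (Δ0.249)  3: 1.630 (Δ0.037)  4: 1.599 (Δ0.068)  5: 1.681 (Δ0.014)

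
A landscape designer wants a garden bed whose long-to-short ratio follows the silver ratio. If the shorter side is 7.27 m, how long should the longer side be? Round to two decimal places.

silver ratio ≈ 2.41421.
Longer side = 7.27 × 2.41421 ≈ 17.5513 → 17.55 m.

17.55 m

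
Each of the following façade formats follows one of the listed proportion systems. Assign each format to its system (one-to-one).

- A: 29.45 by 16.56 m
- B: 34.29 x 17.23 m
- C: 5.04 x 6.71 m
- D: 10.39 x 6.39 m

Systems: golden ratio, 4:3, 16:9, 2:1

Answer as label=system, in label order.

Ratios: A ≈ 1.778; B ≈ 1.990; C ≈ 1.331; D ≈ 1.626.
Targets: golden ratio ≈ 1.618; 4:3 ≈ 1.333; 16:9 ≈ 1.778; 2:1 ≈ 2.000.

A=16:9, B=2:1, C=4:3, D=golden ratio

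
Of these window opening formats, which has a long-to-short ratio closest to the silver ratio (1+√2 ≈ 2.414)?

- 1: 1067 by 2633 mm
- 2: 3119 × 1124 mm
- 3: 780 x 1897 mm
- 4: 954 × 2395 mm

3

Ratios (long/short): 1 ≈ 2.468; 2 ≈ 2.775; 3 ≈ 2.432; 4 ≈ 2.510.
silver ratio ≈ 2.414; option 3 is nearest (Δ 0.018).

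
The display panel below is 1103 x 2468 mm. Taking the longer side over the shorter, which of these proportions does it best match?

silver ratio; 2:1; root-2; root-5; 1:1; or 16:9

root-5

Ratio = 2468 / 1103 ≈ 2.238.
Distances: silver ratio 2.414 (Δ 0.176); 2:1 2.000 (Δ 0.238); root-2 1.414 (Δ 0.824); root-5 2.236 (Δ 0.002); 1:1 1.000 (Δ 1.238); 16:9 1.778 (Δ 0.460).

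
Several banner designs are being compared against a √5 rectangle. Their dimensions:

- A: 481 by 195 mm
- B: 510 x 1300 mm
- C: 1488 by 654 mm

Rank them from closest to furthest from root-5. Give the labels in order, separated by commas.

Ratios: A = 481 / 195 ≈ 2.467; B = 1300 / 510 ≈ 2.549; C = 1488 / 654 ≈ 2.275.
|Δ from 2.236|: A 0.231; B 0.313; C 0.039.

C, A, B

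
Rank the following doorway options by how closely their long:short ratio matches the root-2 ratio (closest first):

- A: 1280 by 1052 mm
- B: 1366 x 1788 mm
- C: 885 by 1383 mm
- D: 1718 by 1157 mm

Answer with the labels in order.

Ratios: A = 1280 / 1052 ≈ 1.217; B = 1788 / 1366 ≈ 1.309; C = 1383 / 885 ≈ 1.563; D = 1718 / 1157 ≈ 1.485.
|Δ from 1.414|: A 0.197; B 0.105; C 0.149; D 0.071.

D, B, C, A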